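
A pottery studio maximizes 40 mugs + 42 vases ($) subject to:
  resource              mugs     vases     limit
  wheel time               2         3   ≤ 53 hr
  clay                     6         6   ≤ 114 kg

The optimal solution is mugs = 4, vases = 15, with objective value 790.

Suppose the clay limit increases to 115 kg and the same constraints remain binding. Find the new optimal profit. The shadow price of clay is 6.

796

Δb = 1, so new z* = 790 + (6)·(1) = 790 + 6 = 796.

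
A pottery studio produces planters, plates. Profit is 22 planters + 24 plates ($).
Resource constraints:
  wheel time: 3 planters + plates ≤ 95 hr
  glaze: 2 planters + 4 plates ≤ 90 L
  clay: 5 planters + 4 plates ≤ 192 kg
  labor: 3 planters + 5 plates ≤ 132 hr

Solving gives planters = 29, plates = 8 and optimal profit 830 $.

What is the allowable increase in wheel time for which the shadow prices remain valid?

Binding constraints: wheel time, glaze. The basis is B = [[3,1],[2,4]] with det 10.
Per unit increase in wheel time, x* moves by d = (0.4, -0.2).
The basis stays optimal until clay becomes binding; allowable increase = 12.5 hr.

12.5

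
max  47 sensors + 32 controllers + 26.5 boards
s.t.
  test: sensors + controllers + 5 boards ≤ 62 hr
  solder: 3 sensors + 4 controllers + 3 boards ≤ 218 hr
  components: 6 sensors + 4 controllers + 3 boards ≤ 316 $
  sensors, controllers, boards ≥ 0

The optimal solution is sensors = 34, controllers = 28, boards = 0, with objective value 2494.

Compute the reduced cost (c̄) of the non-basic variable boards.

-6

Binding: test and components. Non-binding: solder (4 unused).
By complementary slackness, y = 0 for the non-binding constraint.
The binding rows give the dual system: 1·y_test + 6·y_components = 47 and 1·y_test + 4·y_components = 32.
→ y_test = 2 and y_components = 7.5.
Reduced cost of boards: c₃ − yᵀa₃ = 26.5 − (2·5 + 7.5·3) = 26.5 − 32.5 = -6.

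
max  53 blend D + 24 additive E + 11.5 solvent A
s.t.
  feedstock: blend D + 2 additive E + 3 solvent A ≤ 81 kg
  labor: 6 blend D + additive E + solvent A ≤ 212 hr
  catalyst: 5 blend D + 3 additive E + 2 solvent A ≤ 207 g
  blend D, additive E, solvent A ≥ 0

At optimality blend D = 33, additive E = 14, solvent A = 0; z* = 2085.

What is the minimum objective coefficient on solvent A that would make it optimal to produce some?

At the optimum: feedstock uses 61 of 81 (slack = 20); labor uses 212 of 212 (binding); catalyst uses 207 of 207 (binding).
Slack constraints have shadow price 0 (complementary slackness).
From A_Bᵀ y = c: 6·y_labor + 5·y_catalyst = 53; 1·y_labor + 3·y_catalyst = 24.
This yields shadow prices y_labor = 3, y_catalyst = 7.
solvent A enters the basis when its profit ≥ yᵀa₃ = 3·1 + 7·2 = 17.

17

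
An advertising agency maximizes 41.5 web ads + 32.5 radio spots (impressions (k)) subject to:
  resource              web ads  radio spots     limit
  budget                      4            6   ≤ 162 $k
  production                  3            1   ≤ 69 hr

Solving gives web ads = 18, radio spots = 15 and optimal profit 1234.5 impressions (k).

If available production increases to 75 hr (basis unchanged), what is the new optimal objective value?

1285.5

Both budget and production are binding at x*.
The binding rows give the dual system: 4·y_budget + 3·y_production = 41.5 and 6·y_budget + 1·y_production = 32.5.
This yields shadow prices y_budget = 4, y_production = 8.5.
Δz = y_production·Δb = 8.5 × (6) = 51, so new z* = 1234.5 + 51 = 1285.5.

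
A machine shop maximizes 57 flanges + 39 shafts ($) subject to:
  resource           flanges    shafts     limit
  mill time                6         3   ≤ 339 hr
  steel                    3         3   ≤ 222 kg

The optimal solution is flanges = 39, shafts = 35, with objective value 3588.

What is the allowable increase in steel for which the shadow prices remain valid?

Binding constraints: mill time, steel. The basis is B = [[6,3],[3,3]] with det 9.
Per unit increase in steel, x* moves by d = (-0.3333, 0.6667).
The basis stays optimal until flanges reaches 0; allowable increase = 117 kg.

117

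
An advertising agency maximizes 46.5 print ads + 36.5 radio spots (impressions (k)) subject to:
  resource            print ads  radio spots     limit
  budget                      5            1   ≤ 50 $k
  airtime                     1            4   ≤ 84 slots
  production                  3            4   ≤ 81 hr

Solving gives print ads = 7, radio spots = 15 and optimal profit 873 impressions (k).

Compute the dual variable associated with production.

8

Check each constraint at x*: budget 50/50 (tight); airtime 67/84 (slack 17); production 81/81 (tight).
By complementary slackness, y = 0 for the non-binding constraint.
The binding rows give the dual system: 5·y_budget + 3·y_production = 46.5 and 1·y_budget + 4·y_production = 36.5.
→ y_budget = 4.5 and y_production = 8.
Shadow price of production = 8.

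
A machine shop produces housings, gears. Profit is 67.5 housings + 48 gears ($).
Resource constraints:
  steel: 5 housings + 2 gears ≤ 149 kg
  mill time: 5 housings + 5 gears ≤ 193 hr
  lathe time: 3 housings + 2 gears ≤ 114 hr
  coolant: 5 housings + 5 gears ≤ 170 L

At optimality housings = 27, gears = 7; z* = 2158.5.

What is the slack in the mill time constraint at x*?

mill time used = 5·27 + 5·7 = 170; slack = 193 − 170 = 23.

23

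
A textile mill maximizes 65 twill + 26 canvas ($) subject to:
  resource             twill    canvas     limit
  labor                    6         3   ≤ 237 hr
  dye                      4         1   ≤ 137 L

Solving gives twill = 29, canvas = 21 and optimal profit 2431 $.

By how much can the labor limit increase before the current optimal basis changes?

Binding constraints: labor, dye. The basis is B = [[6,3],[4,1]] with det -6.
Per unit increase in labor, x* moves by d = (-0.1667, 0.6667).
The basis stays optimal until twill reaches 0; allowable increase = 174 hr.

174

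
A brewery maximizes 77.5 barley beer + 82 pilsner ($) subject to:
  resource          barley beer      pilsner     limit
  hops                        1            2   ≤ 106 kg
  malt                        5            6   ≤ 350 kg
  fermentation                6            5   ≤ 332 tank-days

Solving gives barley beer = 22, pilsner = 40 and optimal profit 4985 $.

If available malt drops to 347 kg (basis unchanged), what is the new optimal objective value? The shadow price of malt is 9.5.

4956.5

Δb = -3, so new z* = 4985 + (9.5)·(-3) = 4985 − 28.5 = 4956.5.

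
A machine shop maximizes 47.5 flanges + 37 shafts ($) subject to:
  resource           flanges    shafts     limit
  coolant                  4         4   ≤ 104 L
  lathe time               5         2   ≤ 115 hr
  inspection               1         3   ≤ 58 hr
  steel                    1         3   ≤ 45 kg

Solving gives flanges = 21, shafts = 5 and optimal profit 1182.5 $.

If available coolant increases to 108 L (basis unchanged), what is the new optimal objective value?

1212.5

At the optimum: coolant uses 104 of 104 (binding); lathe time uses 115 of 115 (binding); inspection uses 36 of 58 (slack = 22); steel uses 36 of 45 (slack = 9).
Since inspection, steel are not tight, their duals are 0.
The binding rows give the dual system: 4·y_coolant + 5·y_lathe time = 47.5 and 4·y_coolant + 2·y_lathe time = 37.
Solving: y_coolant = 7.5, y_lathe time = 3.5.
Δz = y_coolant·Δb = 7.5 × (4) = 30, so new z* = 1182.5 + 30 = 1212.5.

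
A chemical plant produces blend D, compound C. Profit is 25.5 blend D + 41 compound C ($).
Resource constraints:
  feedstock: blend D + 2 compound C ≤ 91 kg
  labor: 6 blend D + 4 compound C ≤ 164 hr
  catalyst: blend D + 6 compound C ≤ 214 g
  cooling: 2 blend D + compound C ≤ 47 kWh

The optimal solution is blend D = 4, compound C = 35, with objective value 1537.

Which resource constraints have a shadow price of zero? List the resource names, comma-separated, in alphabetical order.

cooling, feedstock

feedstock: 74/91 (slack 17)
labor: 164/164 (binding)
catalyst: 214/214 (binding)
cooling: 43/47 (slack 4)
By complementary slackness, a constraint with positive slack has shadow price 0 → cooling, feedstock.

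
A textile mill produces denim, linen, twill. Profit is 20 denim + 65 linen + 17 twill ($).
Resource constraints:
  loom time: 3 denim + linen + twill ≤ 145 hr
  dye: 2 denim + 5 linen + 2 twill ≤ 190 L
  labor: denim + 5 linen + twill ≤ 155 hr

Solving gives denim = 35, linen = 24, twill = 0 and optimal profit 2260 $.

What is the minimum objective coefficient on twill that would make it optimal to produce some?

20

Binding: dye and labor. Non-binding: loom time (16 unused).
By complementary slackness, y = 0 for the non-binding constraint.
The binding rows give the dual system: 2·y_dye + 1·y_labor = 20 and 5·y_dye + 5·y_labor = 65.
This yields shadow prices y_dye = 7, y_labor = 6.
twill enters the basis when its profit ≥ yᵀa₃ = 7·2 + 6·1 = 20.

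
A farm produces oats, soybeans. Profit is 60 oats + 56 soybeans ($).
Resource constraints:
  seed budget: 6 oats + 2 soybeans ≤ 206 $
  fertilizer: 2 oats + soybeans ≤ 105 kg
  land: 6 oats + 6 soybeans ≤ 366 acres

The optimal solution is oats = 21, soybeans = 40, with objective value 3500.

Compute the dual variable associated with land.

9

Check each constraint at x*: seed budget 206/206 (tight); fertilizer 82/105 (slack 23); land 366/366 (tight).
Slack constraints have shadow price 0 (complementary slackness).
The binding rows give the dual system: 6·y_seed budget + 6·y_land = 60 and 2·y_seed budget + 6·y_land = 56.
Solving: y_seed budget = 1, y_land = 9.
Shadow price of land = 9.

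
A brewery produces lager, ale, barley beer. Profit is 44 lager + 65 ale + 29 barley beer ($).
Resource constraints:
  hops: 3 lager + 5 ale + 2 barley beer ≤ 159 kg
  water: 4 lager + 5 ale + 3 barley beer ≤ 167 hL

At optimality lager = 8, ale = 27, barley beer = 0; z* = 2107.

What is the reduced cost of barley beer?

-2

Both hops and water are binding at x*.
From A_Bᵀ y = c: 3·y_hops + 4·y_water = 44; 5·y_hops + 5·y_water = 65.
→ y_hops = 8 and y_water = 5.
Reduced cost of barley beer: c₃ − yᵀa₃ = 29 − (8·2 + 5·3) = 29 − 31 = -2.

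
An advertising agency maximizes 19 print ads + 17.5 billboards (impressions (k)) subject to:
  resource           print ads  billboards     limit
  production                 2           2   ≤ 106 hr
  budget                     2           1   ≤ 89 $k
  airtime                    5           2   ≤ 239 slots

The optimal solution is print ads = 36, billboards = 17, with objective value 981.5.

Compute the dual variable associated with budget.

1.5

Check each constraint at x*: production 106/106 (tight); budget 89/89 (tight); airtime 214/239 (slack 25).
Slack constraints have shadow price 0 (complementary slackness).
Dual feasibility on the basic columns requires 2·y_production + 2·y_budget = 19, 2·y_production + 1·y_budget = 17.5.
Solving: y_production = 8, y_budget = 1.5.
Shadow price of budget = 1.5.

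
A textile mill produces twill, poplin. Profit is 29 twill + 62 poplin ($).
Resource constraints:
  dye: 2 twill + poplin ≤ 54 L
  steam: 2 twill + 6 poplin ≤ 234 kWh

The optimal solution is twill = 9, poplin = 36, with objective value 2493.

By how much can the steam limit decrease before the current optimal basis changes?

Binding constraints: dye, steam. The basis is B = [[2,1],[2,6]] with det 10.
Per unit decrease in steam, x* moves by d = (0.1, -0.2).
The basis stays optimal until poplin reaches 0; allowable decrease = 180 kWh.

180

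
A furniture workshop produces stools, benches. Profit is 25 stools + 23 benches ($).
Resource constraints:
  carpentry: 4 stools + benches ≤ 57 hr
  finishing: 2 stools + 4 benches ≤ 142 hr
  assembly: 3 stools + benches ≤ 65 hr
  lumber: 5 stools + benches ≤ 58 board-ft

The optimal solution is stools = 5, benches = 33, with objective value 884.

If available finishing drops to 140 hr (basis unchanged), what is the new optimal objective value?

874

Check each constraint at x*: carpentry 53/57 (slack 4); finishing 142/142 (tight); assembly 48/65 (slack 17); lumber 58/58 (tight).
By complementary slackness, y = 0 for the non-binding constraints.
Dual feasibility on the basic columns requires 2·y_finishing + 5·y_lumber = 25, 4·y_finishing + 1·y_lumber = 23.
→ y_finishing = 5 and y_lumber = 3.
Δz = y_finishing·Δb = 5 × (-2) = -10, so new z* = 884 − 10 = 874.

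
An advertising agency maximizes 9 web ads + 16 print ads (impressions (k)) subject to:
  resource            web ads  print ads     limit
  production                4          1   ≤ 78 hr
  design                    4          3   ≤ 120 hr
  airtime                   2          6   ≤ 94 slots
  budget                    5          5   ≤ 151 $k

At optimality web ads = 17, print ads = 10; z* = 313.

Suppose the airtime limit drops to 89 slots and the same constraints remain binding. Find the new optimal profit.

300.5

At the optimum: production uses 78 of 78 (binding); design uses 98 of 120 (slack = 22); airtime uses 94 of 94 (binding); budget uses 135 of 151 (slack = 16).
By complementary slackness, y = 0 for the non-binding constraints.
The binding rows give the dual system: 4·y_production + 2·y_airtime = 9 and 1·y_production + 6·y_airtime = 16.
Solving: y_production = 1, y_airtime = 2.5.
Δz = y_airtime·Δb = 2.5 × (-5) = -12.5, so new z* = 313 − 12.5 = 300.5.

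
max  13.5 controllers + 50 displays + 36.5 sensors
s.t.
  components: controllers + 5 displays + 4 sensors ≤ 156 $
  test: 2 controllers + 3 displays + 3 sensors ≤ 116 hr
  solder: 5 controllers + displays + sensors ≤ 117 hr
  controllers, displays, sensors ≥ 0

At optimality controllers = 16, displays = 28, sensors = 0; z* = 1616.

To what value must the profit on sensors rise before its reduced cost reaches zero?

At the optimum: components uses 156 of 156 (binding); test uses 116 of 116 (binding); solder uses 108 of 117 (slack = 9).
Since solder is not tight, its dual is 0.
The binding rows give the dual system: 1·y_components + 2·y_test = 13.5 and 5·y_components + 3·y_test = 50.
This yields shadow prices y_components = 8.5, y_test = 2.5.
sensors enters the basis when its profit ≥ yᵀa₃ = 8.5·4 + 2.5·3 = 41.5.

41.5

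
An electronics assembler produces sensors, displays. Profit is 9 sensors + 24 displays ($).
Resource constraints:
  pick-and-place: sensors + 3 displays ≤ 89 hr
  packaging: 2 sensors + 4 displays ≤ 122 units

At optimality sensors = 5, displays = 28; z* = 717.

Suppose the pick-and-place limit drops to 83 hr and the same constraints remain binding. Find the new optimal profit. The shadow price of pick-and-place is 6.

Δb = -6, so new z* = 717 + (6)·(-6) = 717 − 36 = 681.

681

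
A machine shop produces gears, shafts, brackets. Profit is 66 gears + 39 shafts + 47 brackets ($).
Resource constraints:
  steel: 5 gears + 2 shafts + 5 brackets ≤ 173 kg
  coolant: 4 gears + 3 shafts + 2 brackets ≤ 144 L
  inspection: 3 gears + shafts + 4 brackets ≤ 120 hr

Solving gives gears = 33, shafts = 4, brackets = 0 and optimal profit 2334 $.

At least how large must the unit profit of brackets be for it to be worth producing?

48

Binding: steel and coolant. Non-binding: inspection (17 unused).
Slack constraints have shadow price 0 (complementary slackness).
Dual feasibility on the basic columns requires 5·y_steel + 4·y_coolant = 66, 2·y_steel + 3·y_coolant = 39.
This yields shadow prices y_steel = 6, y_coolant = 9.
brackets enters the basis when its profit ≥ yᵀa₃ = 6·5 + 9·2 = 48.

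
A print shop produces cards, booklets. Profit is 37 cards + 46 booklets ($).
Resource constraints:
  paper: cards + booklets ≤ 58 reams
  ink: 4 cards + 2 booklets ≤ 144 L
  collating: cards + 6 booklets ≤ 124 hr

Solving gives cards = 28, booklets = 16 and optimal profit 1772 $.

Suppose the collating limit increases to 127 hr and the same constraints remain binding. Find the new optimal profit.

1787

Check each constraint at x*: paper 44/58 (slack 14); ink 144/144 (tight); collating 124/124 (tight).
By complementary slackness, y = 0 for the non-binding constraint.
Dual feasibility on the basic columns requires 4·y_ink + 1·y_collating = 37, 2·y_ink + 6·y_collating = 46.
This yields shadow prices y_ink = 8, y_collating = 5.
Δz = y_collating·Δb = 5 × (3) = 15, so new z* = 1772 + 15 = 1787.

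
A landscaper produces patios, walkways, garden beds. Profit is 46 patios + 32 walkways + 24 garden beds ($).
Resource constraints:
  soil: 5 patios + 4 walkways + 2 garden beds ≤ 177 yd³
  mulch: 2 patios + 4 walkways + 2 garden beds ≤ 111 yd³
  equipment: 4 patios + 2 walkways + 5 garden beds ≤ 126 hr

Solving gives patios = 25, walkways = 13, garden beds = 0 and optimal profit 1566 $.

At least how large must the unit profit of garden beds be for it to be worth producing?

Binding: soil and equipment. Non-binding: mulch (9 unused).
Slack constraints have shadow price 0 (complementary slackness).
Dual feasibility on the basic columns requires 5·y_soil + 4·y_equipment = 46, 4·y_soil + 2·y_equipment = 32.
Solving: y_soil = 6, y_equipment = 4.
garden beds enters the basis when its profit ≥ yᵀa₃ = 6·2 + 4·5 = 32.

32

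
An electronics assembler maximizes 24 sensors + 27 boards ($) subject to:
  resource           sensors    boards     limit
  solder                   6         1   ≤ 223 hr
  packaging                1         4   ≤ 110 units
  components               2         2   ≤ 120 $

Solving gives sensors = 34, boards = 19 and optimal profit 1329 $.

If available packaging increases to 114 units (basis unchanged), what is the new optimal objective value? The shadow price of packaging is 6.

Δb = 4, so new z* = 1329 + (6)·(4) = 1329 + 24 = 1353.

1353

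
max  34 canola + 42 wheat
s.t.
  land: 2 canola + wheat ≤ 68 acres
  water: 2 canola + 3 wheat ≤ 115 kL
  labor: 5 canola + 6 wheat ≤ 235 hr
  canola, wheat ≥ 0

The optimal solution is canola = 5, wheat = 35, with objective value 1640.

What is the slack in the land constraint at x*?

23

land used = 2·5 + 1·35 = 45; slack = 68 − 45 = 23.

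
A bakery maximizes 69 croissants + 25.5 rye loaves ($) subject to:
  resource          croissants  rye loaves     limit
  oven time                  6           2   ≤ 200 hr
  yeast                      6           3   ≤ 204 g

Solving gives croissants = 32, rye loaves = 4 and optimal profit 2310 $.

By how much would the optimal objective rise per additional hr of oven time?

9

Both oven time and yeast are binding at x*.
From A_Bᵀ y = c: 6·y_oven time + 6·y_yeast = 69; 2·y_oven time + 3·y_yeast = 25.5.
Solving: y_oven time = 9, y_yeast = 2.5.
Shadow price of oven time = 9.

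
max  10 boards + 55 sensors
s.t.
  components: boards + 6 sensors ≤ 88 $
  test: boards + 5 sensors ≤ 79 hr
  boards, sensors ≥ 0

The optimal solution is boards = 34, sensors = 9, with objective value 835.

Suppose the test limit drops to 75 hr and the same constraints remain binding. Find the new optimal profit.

Both components and test are binding at x*.
From A_Bᵀ y = c: 1·y_components + 1·y_test = 10; 6·y_components + 5·y_test = 55.
This yields shadow prices y_components = 5, y_test = 5.
Δz = y_test·Δb = 5 × (-4) = -20, so new z* = 835 − 20 = 815.

815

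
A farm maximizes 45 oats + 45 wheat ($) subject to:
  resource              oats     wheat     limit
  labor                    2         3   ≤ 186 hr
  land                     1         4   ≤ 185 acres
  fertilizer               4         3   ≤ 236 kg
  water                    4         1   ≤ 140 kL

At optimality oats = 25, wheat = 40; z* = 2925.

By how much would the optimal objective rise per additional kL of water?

Binding: land and water. Non-binding: labor (16 unused), fertilizer (16 unused).
Since labor, fertilizer are not tight, their duals are 0.
Dual feasibility on the basic columns requires 1·y_land + 4·y_water = 45, 4·y_land + 1·y_water = 45.
→ y_land = 9 and y_water = 9.
Shadow price of water = 9.

9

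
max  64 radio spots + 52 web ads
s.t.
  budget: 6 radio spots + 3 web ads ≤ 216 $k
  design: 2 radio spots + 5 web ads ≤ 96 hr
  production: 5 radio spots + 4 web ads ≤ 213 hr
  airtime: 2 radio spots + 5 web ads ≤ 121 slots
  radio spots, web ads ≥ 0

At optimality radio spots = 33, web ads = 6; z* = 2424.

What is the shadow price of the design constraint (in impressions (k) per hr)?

Check each constraint at x*: budget 216/216 (tight); design 96/96 (tight); production 189/213 (slack 24); airtime 96/121 (slack 25).
Slack constraints have shadow price 0 (complementary slackness).
The binding rows give the dual system: 6·y_budget + 2·y_design = 64 and 3·y_budget + 5·y_design = 52.
This yields shadow prices y_budget = 9, y_design = 5.
Shadow price of design = 5.

5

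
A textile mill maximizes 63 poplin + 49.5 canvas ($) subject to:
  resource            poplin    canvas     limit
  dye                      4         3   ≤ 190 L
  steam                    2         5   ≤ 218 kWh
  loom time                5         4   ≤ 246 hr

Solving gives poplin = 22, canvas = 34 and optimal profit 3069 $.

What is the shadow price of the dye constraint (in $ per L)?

Binding: dye and loom time. Non-binding: steam (4 unused).
Since steam is not tight, its dual is 0.
From A_Bᵀ y = c: 4·y_dye + 5·y_loom time = 63; 3·y_dye + 4·y_loom time = 49.5.
Solving: y_dye = 4.5, y_loom time = 9.
Shadow price of dye = 4.5.

4.5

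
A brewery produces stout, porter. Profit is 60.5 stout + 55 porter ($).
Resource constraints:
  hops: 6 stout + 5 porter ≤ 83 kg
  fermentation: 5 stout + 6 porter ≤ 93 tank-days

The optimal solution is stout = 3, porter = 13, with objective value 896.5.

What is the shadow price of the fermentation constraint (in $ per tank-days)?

2.5

Both hops and fermentation are binding at x*.
The binding rows give the dual system: 6·y_hops + 5·y_fermentation = 60.5 and 5·y_hops + 6·y_fermentation = 55.
→ y_hops = 8 and y_fermentation = 2.5.
Shadow price of fermentation = 2.5.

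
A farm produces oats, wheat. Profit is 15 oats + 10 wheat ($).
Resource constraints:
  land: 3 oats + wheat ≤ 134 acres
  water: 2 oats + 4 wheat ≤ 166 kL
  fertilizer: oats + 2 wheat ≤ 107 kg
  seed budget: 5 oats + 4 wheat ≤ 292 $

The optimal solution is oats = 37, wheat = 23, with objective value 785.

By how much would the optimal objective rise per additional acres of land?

4

At the optimum: land uses 134 of 134 (binding); water uses 166 of 166 (binding); fertilizer uses 83 of 107 (slack = 24); seed budget uses 277 of 292 (slack = 15).
Since fertilizer, seed budget are not tight, their duals are 0.
From A_Bᵀ y = c: 3·y_land + 2·y_water = 15; 1·y_land + 4·y_water = 10.
Solving: y_land = 4, y_water = 1.5.
Shadow price of land = 4.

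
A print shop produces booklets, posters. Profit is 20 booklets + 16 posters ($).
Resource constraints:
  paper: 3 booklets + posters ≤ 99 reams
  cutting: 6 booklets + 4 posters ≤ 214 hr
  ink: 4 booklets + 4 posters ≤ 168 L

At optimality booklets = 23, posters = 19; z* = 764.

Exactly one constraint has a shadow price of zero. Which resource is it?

paper: 88/99 (slack 11)
cutting: 214/214 (binding)
ink: 168/168 (binding)
By complementary slackness, a constraint with positive slack has shadow price 0 → paper.

paper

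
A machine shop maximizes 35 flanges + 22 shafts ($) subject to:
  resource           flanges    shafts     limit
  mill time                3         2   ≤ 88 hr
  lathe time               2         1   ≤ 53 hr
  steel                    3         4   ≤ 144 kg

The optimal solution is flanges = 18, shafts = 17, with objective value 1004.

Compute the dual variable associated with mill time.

At the optimum: mill time uses 88 of 88 (binding); lathe time uses 53 of 53 (binding); steel uses 122 of 144 (slack = 22).
Since steel is not tight, its dual is 0.
Dual feasibility on the basic columns requires 3·y_mill time + 2·y_lathe time = 35, 2·y_mill time + 1·y_lathe time = 22.
→ y_mill time = 9 and y_lathe time = 4.
Shadow price of mill time = 9.

9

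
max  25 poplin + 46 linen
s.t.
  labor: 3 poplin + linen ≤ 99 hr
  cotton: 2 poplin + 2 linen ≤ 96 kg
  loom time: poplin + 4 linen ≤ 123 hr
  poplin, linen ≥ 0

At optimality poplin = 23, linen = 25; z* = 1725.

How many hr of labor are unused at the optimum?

labor used = 3·23 + 1·25 = 94; slack = 99 − 94 = 5.

5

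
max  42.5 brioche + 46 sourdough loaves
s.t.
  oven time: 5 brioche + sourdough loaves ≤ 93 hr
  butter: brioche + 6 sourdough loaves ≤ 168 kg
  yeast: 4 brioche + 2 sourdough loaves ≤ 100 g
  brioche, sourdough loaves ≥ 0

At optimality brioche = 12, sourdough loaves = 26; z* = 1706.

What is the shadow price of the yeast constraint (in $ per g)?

9.5

Check each constraint at x*: oven time 86/93 (slack 7); butter 168/168 (tight); yeast 100/100 (tight).
Since oven time is not tight, its dual is 0.
Dual feasibility on the basic columns requires 1·y_butter + 4·y_yeast = 42.5, 6·y_butter + 2·y_yeast = 46.
Solving: y_butter = 4.5, y_yeast = 9.5.
Shadow price of yeast = 9.5.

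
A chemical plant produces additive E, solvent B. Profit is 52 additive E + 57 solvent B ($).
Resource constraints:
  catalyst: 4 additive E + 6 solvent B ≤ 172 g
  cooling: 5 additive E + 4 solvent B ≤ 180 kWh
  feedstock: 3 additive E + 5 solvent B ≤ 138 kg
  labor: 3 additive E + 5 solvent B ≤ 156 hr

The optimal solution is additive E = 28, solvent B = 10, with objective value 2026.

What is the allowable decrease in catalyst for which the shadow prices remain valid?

28

Binding constraints: catalyst, cooling. The basis is B = [[4,6],[5,4]] with det -14.
Per unit decrease in catalyst, x* moves by d = (0.2857, -0.3571).
The basis stays optimal until solvent B reaches 0; allowable decrease = 28 g.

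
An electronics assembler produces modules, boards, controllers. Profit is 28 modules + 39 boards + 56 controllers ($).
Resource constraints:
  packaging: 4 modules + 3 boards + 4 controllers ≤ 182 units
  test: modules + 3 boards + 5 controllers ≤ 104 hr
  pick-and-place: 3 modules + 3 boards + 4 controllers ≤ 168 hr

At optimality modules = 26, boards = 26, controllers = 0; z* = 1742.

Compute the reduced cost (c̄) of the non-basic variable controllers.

-4

Binding: packaging and test. Non-binding: pick-and-place (12 unused).
Slack constraints have shadow price 0 (complementary slackness).
The binding rows give the dual system: 4·y_packaging + 1·y_test = 28 and 3·y_packaging + 3·y_test = 39.
Solving: y_packaging = 5, y_test = 8.
Reduced cost of controllers: c₃ − yᵀa₃ = 56 − (5·4 + 8·5) = 56 − 60 = -4.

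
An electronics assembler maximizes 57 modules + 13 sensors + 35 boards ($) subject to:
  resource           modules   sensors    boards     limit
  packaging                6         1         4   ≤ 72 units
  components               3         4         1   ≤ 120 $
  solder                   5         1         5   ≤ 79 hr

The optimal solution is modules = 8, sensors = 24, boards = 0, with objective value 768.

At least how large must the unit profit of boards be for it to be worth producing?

37

Binding: packaging and components. Non-binding: solder (15 unused).
Slack constraints have shadow price 0 (complementary slackness).
Dual feasibility on the basic columns requires 6·y_packaging + 3·y_components = 57, 1·y_packaging + 4·y_components = 13.
This yields shadow prices y_packaging = 9, y_components = 1.
boards enters the basis when its profit ≥ yᵀa₃ = 9·4 + 1·1 = 37.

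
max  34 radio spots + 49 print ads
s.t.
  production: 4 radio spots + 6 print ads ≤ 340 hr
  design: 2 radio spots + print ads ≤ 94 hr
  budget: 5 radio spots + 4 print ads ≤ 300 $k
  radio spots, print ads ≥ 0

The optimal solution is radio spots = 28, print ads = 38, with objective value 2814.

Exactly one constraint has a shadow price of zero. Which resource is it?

budget

production: 340/340 (binding)
design: 94/94 (binding)
budget: 292/300 (slack 8)
By complementary slackness, a constraint with positive slack has shadow price 0 → budget.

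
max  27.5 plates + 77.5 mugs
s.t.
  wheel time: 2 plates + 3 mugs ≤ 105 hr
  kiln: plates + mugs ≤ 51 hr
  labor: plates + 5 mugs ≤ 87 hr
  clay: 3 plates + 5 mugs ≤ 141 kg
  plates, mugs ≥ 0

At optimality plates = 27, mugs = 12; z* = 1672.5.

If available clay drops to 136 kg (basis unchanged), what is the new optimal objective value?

At the optimum: wheel time uses 90 of 105 (slack = 15); kiln uses 39 of 51 (slack = 12); labor uses 87 of 87 (binding); clay uses 141 of 141 (binding).
Since wheel time, kiln are not tight, their duals are 0.
Dual feasibility on the basic columns requires 1·y_labor + 3·y_clay = 27.5, 5·y_labor + 5·y_clay = 77.5.
→ y_labor = 9.5 and y_clay = 6.
Δz = y_clay·Δb = 6 × (-5) = -30, so new z* = 1672.5 − 30 = 1642.5.

1642.5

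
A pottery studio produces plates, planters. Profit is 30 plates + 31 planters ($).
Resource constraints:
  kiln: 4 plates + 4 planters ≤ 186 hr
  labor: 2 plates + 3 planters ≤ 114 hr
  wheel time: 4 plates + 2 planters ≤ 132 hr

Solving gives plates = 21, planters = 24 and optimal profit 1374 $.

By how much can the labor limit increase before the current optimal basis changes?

6

Binding constraints: labor, wheel time. The basis is B = [[2,3],[4,2]] with det -8.
Per unit increase in labor, x* moves by d = (-0.25, 0.5).
The basis stays optimal until kiln becomes binding; allowable increase = 6 hr.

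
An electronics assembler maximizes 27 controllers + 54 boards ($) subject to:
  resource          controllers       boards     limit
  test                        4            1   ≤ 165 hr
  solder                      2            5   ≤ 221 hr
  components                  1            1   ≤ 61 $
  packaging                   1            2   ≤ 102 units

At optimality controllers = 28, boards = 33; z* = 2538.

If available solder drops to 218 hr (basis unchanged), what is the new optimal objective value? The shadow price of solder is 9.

2511

Δb = -3, so new z* = 2538 + (9)·(-3) = 2538 − 27 = 2511.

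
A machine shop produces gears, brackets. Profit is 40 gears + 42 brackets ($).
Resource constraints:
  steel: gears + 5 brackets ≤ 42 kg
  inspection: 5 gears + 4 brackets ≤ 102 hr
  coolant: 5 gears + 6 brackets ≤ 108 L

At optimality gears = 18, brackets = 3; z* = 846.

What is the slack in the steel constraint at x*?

9

steel used = 1·18 + 5·3 = 33; slack = 42 − 33 = 9.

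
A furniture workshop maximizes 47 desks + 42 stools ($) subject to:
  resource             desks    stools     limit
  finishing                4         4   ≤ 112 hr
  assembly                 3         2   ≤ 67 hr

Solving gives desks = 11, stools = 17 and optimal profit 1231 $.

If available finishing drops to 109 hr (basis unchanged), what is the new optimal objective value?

Check each constraint at x*: finishing 112/112 (tight); assembly 67/67 (tight).
The binding rows give the dual system: 4·y_finishing + 3·y_assembly = 47 and 4·y_finishing + 2·y_assembly = 42.
→ y_finishing = 8 and y_assembly = 5.
Δz = y_finishing·Δb = 8 × (-3) = -24, so new z* = 1231 − 24 = 1207.

1207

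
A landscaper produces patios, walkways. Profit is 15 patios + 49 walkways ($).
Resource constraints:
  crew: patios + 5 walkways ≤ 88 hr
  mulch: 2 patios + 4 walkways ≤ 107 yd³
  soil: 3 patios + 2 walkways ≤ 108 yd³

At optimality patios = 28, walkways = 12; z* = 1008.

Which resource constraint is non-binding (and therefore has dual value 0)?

mulch

crew: 88/88 (binding)
mulch: 104/107 (slack 3)
soil: 108/108 (binding)
By complementary slackness, a constraint with positive slack has shadow price 0 → mulch.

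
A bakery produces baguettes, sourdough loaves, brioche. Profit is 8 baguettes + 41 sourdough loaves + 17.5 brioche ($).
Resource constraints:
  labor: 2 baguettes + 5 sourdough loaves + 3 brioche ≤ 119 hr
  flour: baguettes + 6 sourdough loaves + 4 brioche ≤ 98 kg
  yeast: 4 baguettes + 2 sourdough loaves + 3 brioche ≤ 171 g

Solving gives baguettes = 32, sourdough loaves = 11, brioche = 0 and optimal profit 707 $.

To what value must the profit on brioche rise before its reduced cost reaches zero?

Check each constraint at x*: labor 119/119 (tight); flour 98/98 (tight); yeast 150/171 (slack 21).
Since yeast is not tight, its dual is 0.
The binding rows give the dual system: 2·y_labor + 1·y_flour = 8 and 5·y_labor + 6·y_flour = 41.
This yields shadow prices y_labor = 1, y_flour = 6.
brioche enters the basis when its profit ≥ yᵀa₃ = 1·3 + 6·4 = 27.

27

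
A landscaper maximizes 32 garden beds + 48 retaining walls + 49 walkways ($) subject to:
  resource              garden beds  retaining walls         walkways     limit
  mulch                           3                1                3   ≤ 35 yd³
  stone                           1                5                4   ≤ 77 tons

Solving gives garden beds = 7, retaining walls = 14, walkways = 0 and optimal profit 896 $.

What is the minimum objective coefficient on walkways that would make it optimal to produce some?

Check each constraint at x*: mulch 35/35 (tight); stone 77/77 (tight).
The binding rows give the dual system: 3·y_mulch + 1·y_stone = 32 and 1·y_mulch + 5·y_stone = 48.
This yields shadow prices y_mulch = 8, y_stone = 8.
walkways enters the basis when its profit ≥ yᵀa₃ = 8·3 + 8·4 = 56.

56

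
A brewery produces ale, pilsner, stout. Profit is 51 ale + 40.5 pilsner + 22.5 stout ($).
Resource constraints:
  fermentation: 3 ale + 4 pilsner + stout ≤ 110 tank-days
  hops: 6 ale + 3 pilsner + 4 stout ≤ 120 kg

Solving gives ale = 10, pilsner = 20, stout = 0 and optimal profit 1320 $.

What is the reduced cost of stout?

-5.5

At the optimum: fermentation uses 110 of 110 (binding); hops uses 120 of 120 (binding).
Dual feasibility on the basic columns requires 3·y_fermentation + 6·y_hops = 51, 4·y_fermentation + 3·y_hops = 40.5.
→ y_fermentation = 6 and y_hops = 5.5.
Reduced cost of stout: c₃ − yᵀa₃ = 22.5 − (6·1 + 5.5·4) = 22.5 − 28 = -5.5.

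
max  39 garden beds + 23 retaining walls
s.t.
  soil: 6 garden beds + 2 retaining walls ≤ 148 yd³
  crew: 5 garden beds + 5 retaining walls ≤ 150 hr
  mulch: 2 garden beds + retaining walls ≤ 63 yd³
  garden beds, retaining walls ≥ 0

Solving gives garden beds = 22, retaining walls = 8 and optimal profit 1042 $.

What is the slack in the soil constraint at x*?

0

soil used = 6·22 + 2·8 = 148; slack = 148 − 148 = 0.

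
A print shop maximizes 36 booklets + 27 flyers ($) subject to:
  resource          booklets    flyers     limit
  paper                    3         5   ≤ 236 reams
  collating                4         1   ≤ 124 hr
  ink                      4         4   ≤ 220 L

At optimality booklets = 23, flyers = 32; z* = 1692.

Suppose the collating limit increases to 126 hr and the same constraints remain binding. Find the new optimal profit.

1698

Check each constraint at x*: paper 229/236 (slack 7); collating 124/124 (tight); ink 220/220 (tight).
Since paper is not tight, its dual is 0.
The binding rows give the dual system: 4·y_collating + 4·y_ink = 36 and 1·y_collating + 4·y_ink = 27.
Solving: y_collating = 3, y_ink = 6.
Δz = y_collating·Δb = 3 × (2) = 6, so new z* = 1692 + 6 = 1698.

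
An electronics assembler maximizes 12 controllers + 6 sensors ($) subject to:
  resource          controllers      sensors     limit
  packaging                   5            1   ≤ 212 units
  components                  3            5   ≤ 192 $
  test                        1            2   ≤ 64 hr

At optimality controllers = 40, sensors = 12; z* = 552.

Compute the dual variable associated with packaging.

2

Check each constraint at x*: packaging 212/212 (tight); components 180/192 (slack 12); test 64/64 (tight).
By complementary slackness, y = 0 for the non-binding constraint.
From A_Bᵀ y = c: 5·y_packaging + 1·y_test = 12; 1·y_packaging + 2·y_test = 6.
Solving: y_packaging = 2, y_test = 2.
Shadow price of packaging = 2.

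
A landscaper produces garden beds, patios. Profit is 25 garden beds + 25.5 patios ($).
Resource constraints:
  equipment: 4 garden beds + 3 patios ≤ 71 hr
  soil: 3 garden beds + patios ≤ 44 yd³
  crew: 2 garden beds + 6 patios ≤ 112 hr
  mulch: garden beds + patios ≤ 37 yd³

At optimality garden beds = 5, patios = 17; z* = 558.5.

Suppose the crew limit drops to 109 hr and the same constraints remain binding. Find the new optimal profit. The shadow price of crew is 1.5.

Δb = -3, so new z* = 558.5 + (1.5)·(-3) = 558.5 − 4.5 = 554.

554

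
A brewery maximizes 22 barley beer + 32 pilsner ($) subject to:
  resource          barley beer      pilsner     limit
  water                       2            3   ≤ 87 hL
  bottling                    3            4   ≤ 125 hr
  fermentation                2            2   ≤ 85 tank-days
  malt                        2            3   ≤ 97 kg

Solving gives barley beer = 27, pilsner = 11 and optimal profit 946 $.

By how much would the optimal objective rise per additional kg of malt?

At the optimum: water uses 87 of 87 (binding); bottling uses 125 of 125 (binding); fermentation uses 76 of 85 (slack = 9); malt uses 87 of 97 (slack = 10).
Slack constraints have shadow price 0 (complementary slackness).
From A_Bᵀ y = c: 2·y_water + 3·y_bottling = 22; 3·y_water + 4·y_bottling = 32.
→ y_water = 8 and y_bottling = 2.
Shadow price of malt = 0.

0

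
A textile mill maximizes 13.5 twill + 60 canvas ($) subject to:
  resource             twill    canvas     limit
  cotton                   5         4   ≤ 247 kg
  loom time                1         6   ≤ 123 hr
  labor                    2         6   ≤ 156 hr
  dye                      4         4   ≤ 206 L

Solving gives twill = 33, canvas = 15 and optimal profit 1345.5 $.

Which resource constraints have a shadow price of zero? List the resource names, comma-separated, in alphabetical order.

cotton, dye

cotton: 225/247 (slack 22)
loom time: 123/123 (binding)
labor: 156/156 (binding)
dye: 192/206 (slack 14)
By complementary slackness, a constraint with positive slack has shadow price 0 → cotton, dye.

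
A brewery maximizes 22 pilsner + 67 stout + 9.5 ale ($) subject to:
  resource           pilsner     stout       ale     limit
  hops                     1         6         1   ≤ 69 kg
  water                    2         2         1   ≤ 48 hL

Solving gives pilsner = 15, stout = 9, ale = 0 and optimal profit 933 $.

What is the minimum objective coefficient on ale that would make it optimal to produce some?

15.5

Both hops and water are binding at x*.
The binding rows give the dual system: 1·y_hops + 2·y_water = 22 and 6·y_hops + 2·y_water = 67.
This yields shadow prices y_hops = 9, y_water = 6.5.
ale enters the basis when its profit ≥ yᵀa₃ = 9·1 + 6.5·1 = 15.5.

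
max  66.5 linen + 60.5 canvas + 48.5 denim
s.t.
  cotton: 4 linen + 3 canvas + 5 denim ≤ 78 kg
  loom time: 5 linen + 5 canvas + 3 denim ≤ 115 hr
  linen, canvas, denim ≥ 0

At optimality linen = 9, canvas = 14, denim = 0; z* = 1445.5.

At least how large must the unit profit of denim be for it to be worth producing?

55.5

Both cotton and loom time are binding at x*.
The binding rows give the dual system: 4·y_cotton + 5·y_loom time = 66.5 and 3·y_cotton + 5·y_loom time = 60.5.
→ y_cotton = 6 and y_loom time = 8.5.
denim enters the basis when its profit ≥ yᵀa₃ = 6·5 + 8.5·3 = 55.5.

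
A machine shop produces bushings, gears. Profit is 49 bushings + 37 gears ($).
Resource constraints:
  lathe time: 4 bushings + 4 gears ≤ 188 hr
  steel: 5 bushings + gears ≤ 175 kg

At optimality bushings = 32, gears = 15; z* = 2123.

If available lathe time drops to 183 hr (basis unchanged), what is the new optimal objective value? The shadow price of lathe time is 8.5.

2080.5

Δb = -5, so new z* = 2123 + (8.5)·(-5) = 2123 − 42.5 = 2080.5.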